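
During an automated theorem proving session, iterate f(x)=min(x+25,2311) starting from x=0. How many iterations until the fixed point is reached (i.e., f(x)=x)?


Step 1: x=0, cap=2311, increment=25
Step 2: x grows by 25 each step until capped at 2311; fixed point is x=2311
Step 3: iterations = ceil(2311/25) = 93

93


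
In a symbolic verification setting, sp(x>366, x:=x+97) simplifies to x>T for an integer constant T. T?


Formula: sp(P, x:=E) = exists old_x. (x = E[old_x/x]) AND P[old_x/x] (old_x is the value of x before the assignment; eliminate old_x by solving x = E[old_x/x] for old_x)
Step 1: Precondition P: x>366, i.e. old_x > 366
Step 2: Assignment gives x = old_x + 97, so old_x = x - 97
Step 3: Substitute into P: x - 97 > 366
Step 4: Simplify: x > 366+97 = 463

463


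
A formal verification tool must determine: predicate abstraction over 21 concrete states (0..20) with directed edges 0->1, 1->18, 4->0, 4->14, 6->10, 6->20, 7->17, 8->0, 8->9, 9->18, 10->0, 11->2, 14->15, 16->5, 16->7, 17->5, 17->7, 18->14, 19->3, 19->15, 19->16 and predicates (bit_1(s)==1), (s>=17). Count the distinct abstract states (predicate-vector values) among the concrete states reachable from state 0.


BFS from 0:
Concrete reachable: {0, 1, 14, 15, 18}
Abstract via predicates (bit_1(s)==1), (s>=17):
  (0,0) <- {0, 1}
  (1,0) <- {14, 15}
  (1,1) <- {18}
Distinct abstract states = 3

3


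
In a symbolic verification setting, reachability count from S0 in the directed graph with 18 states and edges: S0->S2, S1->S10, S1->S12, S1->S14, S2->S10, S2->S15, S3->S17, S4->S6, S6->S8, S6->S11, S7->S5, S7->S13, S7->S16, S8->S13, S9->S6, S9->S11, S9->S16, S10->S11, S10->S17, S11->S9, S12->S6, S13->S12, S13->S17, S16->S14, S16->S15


BFS from S0:
  layer 0: {S0}
  layer 1: {S2}
  layer 2: {S10, S15}
  layer 3: {S11, S17}
  layer 4: {S9}
  layer 5: {S6, S16}
  layer 6: {S8, S14}
  layer 7: {S13}
  layer 8: {S12}
Reachable set: {S0, S2, S6, S8, S9, S10, S11, S12, S13, S14, S15, S16, S17}
Count = 13

13


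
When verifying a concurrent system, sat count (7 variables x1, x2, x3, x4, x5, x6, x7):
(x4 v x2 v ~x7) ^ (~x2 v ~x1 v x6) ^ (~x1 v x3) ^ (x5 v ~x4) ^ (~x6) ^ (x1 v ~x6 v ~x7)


CNF with 6 clauses over 7 vars (128 assignments).
An assignment satisfies CNF iff every clause has >=1 true literal.
Check each row (bits = x1,x2,x3,x4,x5,x6,x7; clause T/F shown):
  row 0 [0000000]: clauses=TTTTTT -> 1
  row 1 [0000001]: clauses=FTTTTT -> 0
  row 2 [0000010]: clauses=TTTTFT -> 0
  row 3 [0000011]: clauses=FTTTFF -> 0
  row 4 [0000100]: clauses=TTTTTT -> 1
  (every remaining row is evaluated the same way; all 128 results are listed next)
Full result column, 8 rows per line (x1,x2,x3,x4 fixed per line; x5,x6,x7 runs 000..111 left to right):
  rows 0-7 [x1,x2,x3,x4=0000]: 10001000  (ones: 2)
  rows 8-15 [x1,x2,x3,x4=0001]: 00001100  (ones: 2)
  rows 16-23 [x1,x2,x3,x4=0010]: 10001000  (ones: 2)
  rows 24-31 [x1,x2,x3,x4=0011]: 00001100  (ones: 2)
  rows 32-39 [x1,x2,x3,x4=0100]: 11001100  (ones: 4)
  rows 40-47 [x1,x2,x3,x4=0101]: 00001100  (ones: 2)
  rows 48-55 [x1,x2,x3,x4=0110]: 11001100  (ones: 4)
  rows 56-63 [x1,x2,x3,x4=0111]: 00001100  (ones: 2)
  rows 64-71 [x1,x2,x3,x4=1000]: 00000000  (ones: 0)
  rows 72-79 [x1,x2,x3,x4=1001]: 00000000  (ones: 0)
  rows 80-87 [x1,x2,x3,x4=1010]: 10001000  (ones: 2)
  rows 88-95 [x1,x2,x3,x4=1011]: 00001100  (ones: 2)
  rows 96-103 [x1,x2,x3,x4=1100]: 00000000  (ones: 0)
  rows 104-111 [x1,x2,x3,x4=1101]: 00000000  (ones: 0)
  rows 112-119 [x1,x2,x3,x4=1110]: 00000000  (ones: 0)
  rows 120-127 [x1,x2,x3,x4=1111]: 00000000  (ones: 0)
Satisfying assignments = 2+2+2+2+4+2+4+2+0+0+2+2+0+0+0+0 = 24

24


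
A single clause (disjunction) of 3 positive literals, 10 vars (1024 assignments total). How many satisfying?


Step 1: Total=2^10=1024
Step 2: Unsat when all 3 false: 2^7=128
Step 3: Sat=1024-128=896

896


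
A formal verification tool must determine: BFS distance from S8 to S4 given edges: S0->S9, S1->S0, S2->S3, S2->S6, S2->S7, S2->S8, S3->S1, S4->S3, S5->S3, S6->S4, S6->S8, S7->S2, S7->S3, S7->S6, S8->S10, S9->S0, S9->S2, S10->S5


BFS layer-by-layer from S8:
  dist 0: {S8}
  dist 1: {S10}
  dist 2: {S5}
  dist 3: {S3}
  dist 4: {S1}
  dist 5: {S0}
  dist 6: {S9}
  dist 7: {S2}
  dist 8: {S6, S7}
  dist 9: {S4}
  -> S4 reached at distance 9
Shortest path length = 9

9


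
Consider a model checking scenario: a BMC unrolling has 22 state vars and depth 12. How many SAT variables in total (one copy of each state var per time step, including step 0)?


BMC unrolls to depth k, creating one copy of each state var for steps 0..k.
Step count = 12 + 1 = 13 (steps 0 through 12)
Vars per step = 22
Total = 22 * 13 = 286

286


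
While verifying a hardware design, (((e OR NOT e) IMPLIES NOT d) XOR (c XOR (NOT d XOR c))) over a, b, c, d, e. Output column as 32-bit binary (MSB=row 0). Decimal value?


Formula: (((e OR NOT e) IMPLIES NOT d) XOR (c XOR (NOT d XOR c))) over a, b, c, d, e (32 rows)
Evaluate each row (bits = a,b,c,d,e, MSB first):
  row 0 [00000]: (((0 OR NOT 0) IMPLIES NOT 0) XOR (0 XOR (NOT 0 XOR 0))) -> 0
  row 1 [00001]: (((1 OR NOT 1) IMPLIES NOT 0) XOR (0 XOR (NOT 0 XOR 0))) -> 0
  row 2 [00010]: (((0 OR NOT 0) IMPLIES NOT 1) XOR (0 XOR (NOT 1 XOR 0))) -> 0
  row 3 [00011]: (((1 OR NOT 1) IMPLIES NOT 1) XOR (0 XOR (NOT 1 XOR 0))) -> 0
  row 4 [00100]: (((0 OR NOT 0) IMPLIES NOT 0) XOR (1 XOR (NOT 0 XOR 1))) -> 0
  row 5 [00101]: (((1 OR NOT 1) IMPLIES NOT 0) XOR (1 XOR (NOT 0 XOR 1))) -> 0
  row 6 [00110]: (((0 OR NOT 0) IMPLIES NOT 1) XOR (1 XOR (NOT 1 XOR 1))) -> 0
  row 7 [00111]: (((1 OR NOT 1) IMPLIES NOT 1) XOR (1 XOR (NOT 1 XOR 1))) -> 0
  row 8 [01000]: (((0 OR NOT 0) IMPLIES NOT 0) XOR (0 XOR (NOT 0 XOR 0))) -> 0
  row 9 [01001]: (((1 OR NOT 1) IMPLIES NOT 0) XOR (0 XOR (NOT 0 XOR 0))) -> 0
  row 10 [01010]: (((0 OR NOT 0) IMPLIES NOT 1) XOR (0 XOR (NOT 1 XOR 0))) -> 0
  row 11 [01011]: (((1 OR NOT 1) IMPLIES NOT 1) XOR (0 XOR (NOT 1 XOR 0))) -> 0
  row 12 [01100]: (((0 OR NOT 0) IMPLIES NOT 0) XOR (1 XOR (NOT 0 XOR 1))) -> 0
  row 13 [01101]: (((1 OR NOT 1) IMPLIES NOT 0) XOR (1 XOR (NOT 0 XOR 1))) -> 0
  row 14 [01110]: (((0 OR NOT 0) IMPLIES NOT 1) XOR (1 XOR (NOT 1 XOR 1))) -> 0
  row 15 [01111]: (((1 OR NOT 1) IMPLIES NOT 1) XOR (1 XOR (NOT 1 XOR 1))) -> 0
  row 16 [10000]: (((0 OR NOT 0) IMPLIES NOT 0) XOR (0 XOR (NOT 0 XOR 0))) -> 0
  row 17 [10001]: (((1 OR NOT 1) IMPLIES NOT 0) XOR (0 XOR (NOT 0 XOR 0))) -> 0
  row 18 [10010]: (((0 OR NOT 0) IMPLIES NOT 1) XOR (0 XOR (NOT 1 XOR 0))) -> 0
  row 19 [10011]: (((1 OR NOT 1) IMPLIES NOT 1) XOR (0 XOR (NOT 1 XOR 0))) -> 0
  row 20 [10100]: (((0 OR NOT 0) IMPLIES NOT 0) XOR (1 XOR (NOT 0 XOR 1))) -> 0
  row 21 [10101]: (((1 OR NOT 1) IMPLIES NOT 0) XOR (1 XOR (NOT 0 XOR 1))) -> 0
  row 22 [10110]: (((0 OR NOT 0) IMPLIES NOT 1) XOR (1 XOR (NOT 1 XOR 1))) -> 0
  row 23 [10111]: (((1 OR NOT 1) IMPLIES NOT 1) XOR (1 XOR (NOT 1 XOR 1))) -> 0
  row 24 [11000]: (((0 OR NOT 0) IMPLIES NOT 0) XOR (0 XOR (NOT 0 XOR 0))) -> 0
  row 25 [11001]: (((1 OR NOT 1) IMPLIES NOT 0) XOR (0 XOR (NOT 0 XOR 0))) -> 0
  row 26 [11010]: (((0 OR NOT 0) IMPLIES NOT 1) XOR (0 XOR (NOT 1 XOR 0))) -> 0
  row 27 [11011]: (((1 OR NOT 1) IMPLIES NOT 1) XOR (0 XOR (NOT 1 XOR 0))) -> 0
  row 28 [11100]: (((0 OR NOT 0) IMPLIES NOT 0) XOR (1 XOR (NOT 0 XOR 1))) -> 0
  row 29 [11101]: (((1 OR NOT 1) IMPLIES NOT 0) XOR (1 XOR (NOT 0 XOR 1))) -> 0
  row 30 [11110]: (((0 OR NOT 0) IMPLIES NOT 1) XOR (1 XOR (NOT 1 XOR 1))) -> 0
  row 31 [11111]: (((1 OR NOT 1) IMPLIES NOT 1) XOR (1 XOR (NOT 1 XOR 1))) -> 0
Full result column, 4 rows per line (a,b,c fixed per line; d,e runs 00..11 left to right):
  rows 0-3 [a,b,c=000]: 0000  = hex 0
  rows 4-7 [a,b,c=001]: 0000  = hex 0
  rows 8-11 [a,b,c=010]: 0000  = hex 0
  rows 12-15 [a,b,c=011]: 0000  = hex 0
  rows 16-19 [a,b,c=100]: 0000  = hex 0
  rows 20-23 [a,b,c=101]: 0000  = hex 0
  rows 24-27 [a,b,c=110]: 0000  = hex 0
  rows 28-31 [a,b,c=111]: 0000  = hex 0
Output column (row 0 .. row 31) = 00000000000000000000000000000000
Output column grouped in 4s = 0000 0000 0000 0000 0000 0000 0000 0000 = 0x00000000
Convert to decimal digit by digit (value = value*16 + digit):
  0 -> 0
  0*16 + 0 = 0
  0*16 + 0 = 0
  0*16 + 0 = 0
  0*16 + 0 = 0
  0*16 + 0 = 0
  0*16 + 0 = 0
  0*16 + 0 = 0
Decimal = 0

0


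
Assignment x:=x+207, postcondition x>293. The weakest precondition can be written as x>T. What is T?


Formula: wp(x:=E, P) = P[E/x] (substitute E for x in postcondition)
Step 1: Postcondition: x>293
Step 2: Substitute x+207 for x: x+207>293
Step 3: Solve for x: x > 293-207 = 86

86


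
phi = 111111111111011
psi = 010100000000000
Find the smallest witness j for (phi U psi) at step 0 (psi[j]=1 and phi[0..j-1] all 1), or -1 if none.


(phi U psi) at 0: need smallest j with psi[j]=1 and phi[i]=1 for all i in [0,j).
Scan from step 0:
  step 0: phi=1, psi=0 -> continue
  step 1: psi=1 and phi held for [0,1) -> witness found
Witness step = 1

1


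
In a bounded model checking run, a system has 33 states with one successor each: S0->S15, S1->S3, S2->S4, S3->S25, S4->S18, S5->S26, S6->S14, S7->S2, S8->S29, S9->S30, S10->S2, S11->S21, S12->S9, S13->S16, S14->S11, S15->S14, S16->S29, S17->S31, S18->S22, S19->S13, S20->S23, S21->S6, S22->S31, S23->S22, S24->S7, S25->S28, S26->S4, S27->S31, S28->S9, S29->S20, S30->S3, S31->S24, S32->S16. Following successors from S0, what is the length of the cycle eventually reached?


Trace from S0 until a state repeats:
  S0 -> S15 -> S14 -> S11 -> S21 -> S6 -> S14
S14 first seen at step 2, revisited at step 6.
Cycle length = 6 - 2 = 4

4


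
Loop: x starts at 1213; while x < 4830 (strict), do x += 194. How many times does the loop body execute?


Step 1: x goes from 1213 toward 4830 by 194; the body runs while x<4830, so iterations = ceil((bound-start)/step)
Step 2: Distance=3617
Step 3: ceil(3617/194)=19

19


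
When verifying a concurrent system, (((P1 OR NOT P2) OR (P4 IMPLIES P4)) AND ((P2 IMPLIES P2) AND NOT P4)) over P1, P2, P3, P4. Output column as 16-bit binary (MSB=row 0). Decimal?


Formula: (((P1 OR NOT P2) OR (P4 IMPLIES P4)) AND ((P2 IMPLIES P2) AND NOT P4)) over P1, P2, P3, P4 (16 rows)
Evaluate each row (bits = P1,P2,P3,P4, MSB first):
  row 0 [0000]: (((0 OR NOT 0) OR (0 IMPLIES 0)) AND ((0 IMPLIES 0) AND NOT 0)) -> 1
  row 1 [0001]: (((0 OR NOT 0) OR (1 IMPLIES 1)) AND ((0 IMPLIES 0) AND NOT 1)) -> 0
  row 2 [0010]: (((0 OR NOT 0) OR (0 IMPLIES 0)) AND ((0 IMPLIES 0) AND NOT 0)) -> 1
  row 3 [0011]: (((0 OR NOT 0) OR (1 IMPLIES 1)) AND ((0 IMPLIES 0) AND NOT 1)) -> 0
  row 4 [0100]: (((0 OR NOT 1) OR (0 IMPLIES 0)) AND ((1 IMPLIES 1) AND NOT 0)) -> 1
  row 5 [0101]: (((0 OR NOT 1) OR (1 IMPLIES 1)) AND ((1 IMPLIES 1) AND NOT 1)) -> 0
  row 6 [0110]: (((0 OR NOT 1) OR (0 IMPLIES 0)) AND ((1 IMPLIES 1) AND NOT 0)) -> 1
  row 7 [0111]: (((0 OR NOT 1) OR (1 IMPLIES 1)) AND ((1 IMPLIES 1) AND NOT 1)) -> 0
  row 8 [1000]: (((1 OR NOT 0) OR (0 IMPLIES 0)) AND ((0 IMPLIES 0) AND NOT 0)) -> 1
  row 9 [1001]: (((1 OR NOT 0) OR (1 IMPLIES 1)) AND ((0 IMPLIES 0) AND NOT 1)) -> 0
  row 10 [1010]: (((1 OR NOT 0) OR (0 IMPLIES 0)) AND ((0 IMPLIES 0) AND NOT 0)) -> 1
  row 11 [1011]: (((1 OR NOT 0) OR (1 IMPLIES 1)) AND ((0 IMPLIES 0) AND NOT 1)) -> 0
  row 12 [1100]: (((1 OR NOT 1) OR (0 IMPLIES 0)) AND ((1 IMPLIES 1) AND NOT 0)) -> 1
  row 13 [1101]: (((1 OR NOT 1) OR (1 IMPLIES 1)) AND ((1 IMPLIES 1) AND NOT 1)) -> 0
  row 14 [1110]: (((1 OR NOT 1) OR (0 IMPLIES 0)) AND ((1 IMPLIES 1) AND NOT 0)) -> 1
  row 15 [1111]: (((1 OR NOT 1) OR (1 IMPLIES 1)) AND ((1 IMPLIES 1) AND NOT 1)) -> 0
Full result column, 4 rows per line (P1,P2 fixed per line; P3,P4 runs 00..11 left to right):
  rows 0-3 [P1,P2=00]: 1010  = hex A
  rows 4-7 [P1,P2=01]: 1010  = hex A
  rows 8-11 [P1,P2=10]: 1010  = hex A
  rows 12-15 [P1,P2=11]: 1010  = hex A
Output column (row 0 .. row 15) = 1010101010101010
Output column grouped in 4s = 1010 1010 1010 1010 = 0xAAAA
Convert to decimal digit by digit (value = value*16 + digit):
  A -> 10
  10*16 + 10 (A) = 170
  170*16 + 10 (A) = 2730
  2730*16 + 10 (A) = 43690
Decimal = 43690

43690


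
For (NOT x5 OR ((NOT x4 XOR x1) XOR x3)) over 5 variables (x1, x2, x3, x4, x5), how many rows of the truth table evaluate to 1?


Formula: (NOT x5 OR ((NOT x4 XOR x1) XOR x3)) over 5 vars (32 rows)
Evaluate each row (x1, x2, x3, x4, x5 as bits, MSB first):
  row 0 [00000]: (NOT 0 OR ((NOT 0 XOR 0) XOR 0)) -> 1
  row 1 [00001]: (NOT 1 OR ((NOT 0 XOR 0) XOR 0)) -> 1
  row 2 [00010]: (NOT 0 OR ((NOT 1 XOR 0) XOR 0)) -> 1
  row 3 [00011]: (NOT 1 OR ((NOT 1 XOR 0) XOR 0)) -> 0
  row 4 [00100]: (NOT 0 OR ((NOT 0 XOR 0) XOR 1)) -> 1
  row 5 [00101]: (NOT 1 OR ((NOT 0 XOR 0) XOR 1)) -> 0
  row 6 [00110]: (NOT 0 OR ((NOT 1 XOR 0) XOR 1)) -> 1
  row 7 [00111]: (NOT 1 OR ((NOT 1 XOR 0) XOR 1)) -> 1
  row 8 [01000]: (NOT 0 OR ((NOT 0 XOR 0) XOR 0)) -> 1
  row 9 [01001]: (NOT 1 OR ((NOT 0 XOR 0) XOR 0)) -> 1
  row 10 [01010]: (NOT 0 OR ((NOT 1 XOR 0) XOR 0)) -> 1
  row 11 [01011]: (NOT 1 OR ((NOT 1 XOR 0) XOR 0)) -> 0
  row 12 [01100]: (NOT 0 OR ((NOT 0 XOR 0) XOR 1)) -> 1
  row 13 [01101]: (NOT 1 OR ((NOT 0 XOR 0) XOR 1)) -> 0
  row 14 [01110]: (NOT 0 OR ((NOT 1 XOR 0) XOR 1)) -> 1
  row 15 [01111]: (NOT 1 OR ((NOT 1 XOR 0) XOR 1)) -> 1
  row 16 [10000]: (NOT 0 OR ((NOT 0 XOR 1) XOR 0)) -> 1
  row 17 [10001]: (NOT 1 OR ((NOT 0 XOR 1) XOR 0)) -> 0
  row 18 [10010]: (NOT 0 OR ((NOT 1 XOR 1) XOR 0)) -> 1
  row 19 [10011]: (NOT 1 OR ((NOT 1 XOR 1) XOR 0)) -> 1
  row 20 [10100]: (NOT 0 OR ((NOT 0 XOR 1) XOR 1)) -> 1
  row 21 [10101]: (NOT 1 OR ((NOT 0 XOR 1) XOR 1)) -> 1
  row 22 [10110]: (NOT 0 OR ((NOT 1 XOR 1) XOR 1)) -> 1
  row 23 [10111]: (NOT 1 OR ((NOT 1 XOR 1) XOR 1)) -> 0
  row 24 [11000]: (NOT 0 OR ((NOT 0 XOR 1) XOR 0)) -> 1
  row 25 [11001]: (NOT 1 OR ((NOT 0 XOR 1) XOR 0)) -> 0
  row 26 [11010]: (NOT 0 OR ((NOT 1 XOR 1) XOR 0)) -> 1
  row 27 [11011]: (NOT 1 OR ((NOT 1 XOR 1) XOR 0)) -> 1
  row 28 [11100]: (NOT 0 OR ((NOT 0 XOR 1) XOR 1)) -> 1
  row 29 [11101]: (NOT 1 OR ((NOT 0 XOR 1) XOR 1)) -> 1
  row 30 [11110]: (NOT 0 OR ((NOT 1 XOR 1) XOR 1)) -> 1
  row 31 [11111]: (NOT 1 OR ((NOT 1 XOR 1) XOR 1)) -> 0
Full result column, 8 rows per line (x1,x2 fixed per line; x3,x4,x5 runs 000..111 left to right):
  rows 0-7 [x1,x2=00]: 11101011  (ones: 6)
  rows 8-15 [x1,x2=01]: 11101011  (ones: 6)
  rows 16-23 [x1,x2=10]: 10111110  (ones: 6)
  rows 24-31 [x1,x2=11]: 10111110  (ones: 6)
Count of 1-rows = 6+6+6+6 = 24

24


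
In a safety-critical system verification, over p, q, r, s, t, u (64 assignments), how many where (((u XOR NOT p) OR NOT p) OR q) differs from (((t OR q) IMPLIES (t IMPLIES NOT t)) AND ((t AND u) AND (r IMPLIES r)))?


F1 = (((u XOR NOT p) OR NOT p) OR q)
F2 = (((t OR q) IMPLIES (t IMPLIES NOT t)) AND ((t AND u) AND (r IMPLIES r)))
Evaluate both on each of 64 rows (bits = p,q,r,s,t,u):
  row 0 [000000]: F1=1 F2=0 (differ) -> 1
  row 1 [000001]: F1=1 F2=0 (differ) -> 1
  row 2 [000010]: F1=1 F2=0 (differ) -> 1
  row 3 [000011]: F1=1 F2=0 (differ) -> 1
  row 4 [000100]: F1=1 F2=0 (differ) -> 1
  (every remaining row is evaluated the same way; all 64 results are listed next)
Full result column, 8 rows per line (p,q,r fixed per line; s,t,u runs 000..111 left to right):
  rows 0-7 [p,q,r=000]: 11111111  (ones: 8)
  rows 8-15 [p,q,r=001]: 11111111  (ones: 8)
  rows 16-23 [p,q,r=010]: 11111111  (ones: 8)
  rows 24-31 [p,q,r=011]: 11111111  (ones: 8)
  rows 32-39 [p,q,r=100]: 01010101  (ones: 4)
  rows 40-47 [p,q,r=101]: 01010101  (ones: 4)
  rows 48-55 [p,q,r=110]: 11111111  (ones: 8)
  rows 56-63 [p,q,r=111]: 11111111  (ones: 8)
Disagreements = 8+8+8+8+4+4+8+8 = 56

56


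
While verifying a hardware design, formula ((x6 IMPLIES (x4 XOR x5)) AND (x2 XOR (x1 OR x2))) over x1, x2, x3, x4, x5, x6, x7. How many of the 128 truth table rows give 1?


Formula: ((x6 IMPLIES (x4 XOR x5)) AND (x2 XOR (x1 OR x2))) over 7 vars (128 rows)
Evaluate each row (x1, x2, x3, x4, x5, x6, x7 as bits, MSB first):
  row 0 [0000000]: ((0 IMPLIES (0 XOR 0)) AND (0 XOR (0 OR 0))) -> 0
  row 1 [0000001]: ((0 IMPLIES (0 XOR 0)) AND (0 XOR (0 OR 0))) -> 0
  row 2 [0000010]: ((1 IMPLIES (0 XOR 0)) AND (0 XOR (0 OR 0))) -> 0
  row 3 [0000011]: ((1 IMPLIES (0 XOR 0)) AND (0 XOR (0 OR 0))) -> 0
  row 4 [0000100]: ((0 IMPLIES (0 XOR 1)) AND (0 XOR (0 OR 0))) -> 0
  (every remaining row is evaluated the same way; all 128 results are listed next)
Full result column, 8 rows per line (x1,x2,x3,x4 fixed per line; x5,x6,x7 runs 000..111 left to right):
  rows 0-7 [x1,x2,x3,x4=0000]: 00000000  (ones: 0)
  rows 8-15 [x1,x2,x3,x4=0001]: 00000000  (ones: 0)
  rows 16-23 [x1,x2,x3,x4=0010]: 00000000  (ones: 0)
  rows 24-31 [x1,x2,x3,x4=0011]: 00000000  (ones: 0)
  rows 32-39 [x1,x2,x3,x4=0100]: 00000000  (ones: 0)
  rows 40-47 [x1,x2,x3,x4=0101]: 00000000  (ones: 0)
  rows 48-55 [x1,x2,x3,x4=0110]: 00000000  (ones: 0)
  rows 56-63 [x1,x2,x3,x4=0111]: 00000000  (ones: 0)
  rows 64-71 [x1,x2,x3,x4=1000]: 11001111  (ones: 6)
  rows 72-79 [x1,x2,x3,x4=1001]: 11111100  (ones: 6)
  rows 80-87 [x1,x2,x3,x4=1010]: 11001111  (ones: 6)
  rows 88-95 [x1,x2,x3,x4=1011]: 11111100  (ones: 6)
  rows 96-103 [x1,x2,x3,x4=1100]: 00000000  (ones: 0)
  rows 104-111 [x1,x2,x3,x4=1101]: 00000000  (ones: 0)
  rows 112-119 [x1,x2,x3,x4=1110]: 00000000  (ones: 0)
  rows 120-127 [x1,x2,x3,x4=1111]: 00000000  (ones: 0)
Count of 1-rows = 0+0+0+0+0+0+0+0+6+6+6+6+0+0+0+0 = 24

24


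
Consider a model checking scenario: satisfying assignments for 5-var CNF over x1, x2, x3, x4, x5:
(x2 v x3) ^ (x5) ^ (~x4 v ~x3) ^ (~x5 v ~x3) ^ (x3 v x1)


CNF with 5 clauses over 5 vars (32 assignments).
An assignment satisfies CNF iff every clause has >=1 true literal.
Check each row (bits = x1,x2,x3,x4,x5; clause T/F shown):
  row 0 [00000]: clauses=FFTTF -> 0
  row 1 [00001]: clauses=FTTTF -> 0
  row 2 [00010]: clauses=FFTTF -> 0
  row 3 [00011]: clauses=FTTTF -> 0
  row 4 [00100]: clauses=TFTTT -> 0
  row 5 [00101]: clauses=TTTFT -> 0
  row 6 [00110]: clauses=TFFTT -> 0
  row 7 [00111]: clauses=TTFFT -> 0
  row 8 [01000]: clauses=TFTTF -> 0
  row 9 [01001]: clauses=TTTTF -> 0
  row 10 [01010]: clauses=TFTTF -> 0
  row 11 [01011]: clauses=TTTTF -> 0
  row 12 [01100]: clauses=TFTTT -> 0
  row 13 [01101]: clauses=TTTFT -> 0
  row 14 [01110]: clauses=TFFTT -> 0
  row 15 [01111]: clauses=TTFFT -> 0
  row 16 [10000]: clauses=FFTTT -> 0
  row 17 [10001]: clauses=FTTTT -> 0
  row 18 [10010]: clauses=FFTTT -> 0
  row 19 [10011]: clauses=FTTTT -> 0
  row 20 [10100]: clauses=TFTTT -> 0
  row 21 [10101]: clauses=TTTFT -> 0
  row 22 [10110]: clauses=TFFTT -> 0
  row 23 [10111]: clauses=TTFFT -> 0
  row 24 [11000]: clauses=TFTTT -> 0
  row 25 [11001]: clauses=TTTTT -> 1
  row 26 [11010]: clauses=TFTTT -> 0
  row 27 [11011]: clauses=TTTTT -> 1
  row 28 [11100]: clauses=TFTTT -> 0
  row 29 [11101]: clauses=TTTFT -> 0
  row 30 [11110]: clauses=TFFTT -> 0
  row 31 [11111]: clauses=TTFFT -> 0
Full result column, 8 rows per line (x1,x2 fixed per line; x3,x4,x5 runs 000..111 left to right):
  rows 0-7 [x1,x2=00]: 00000000  (ones: 0)
  rows 8-15 [x1,x2=01]: 00000000  (ones: 0)
  rows 16-23 [x1,x2=10]: 00000000  (ones: 0)
  rows 24-31 [x1,x2=11]: 01010000  (ones: 2)
Satisfying assignments = 0+0+0+2 = 2

2


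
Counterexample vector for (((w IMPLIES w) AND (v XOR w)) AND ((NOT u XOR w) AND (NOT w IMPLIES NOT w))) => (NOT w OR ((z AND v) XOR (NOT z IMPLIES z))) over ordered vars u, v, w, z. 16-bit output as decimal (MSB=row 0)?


F1 = (((w IMPLIES w) AND (v XOR w)) AND ((NOT u XOR w) AND (NOT w IMPLIES NOT w)))
F2 = (NOT w OR ((z AND v) XOR (NOT z IMPLIES z)))
Counterexample to F1=>F2 is where F1=1 and F2=0.
Evaluate each row (bits = u,v,w,z, MSB first):
  row 0 [0000]: F1=0 F2=1 -> F1&~F2 -> 0
  row 1 [0001]: F1=0 F2=1 -> F1&~F2 -> 0
  row 2 [0010]: F1=0 F2=0 -> F1&~F2 -> 0
  row 3 [0011]: F1=0 F2=1 -> F1&~F2 -> 0
  row 4 [0100]: F1=1 F2=1 -> F1&~F2 -> 0
  row 5 [0101]: F1=1 F2=1 -> F1&~F2 -> 0
  row 6 [0110]: F1=0 F2=0 -> F1&~F2 -> 0
  row 7 [0111]: F1=0 F2=0 -> F1&~F2 -> 0
  row 8 [1000]: F1=0 F2=1 -> F1&~F2 -> 0
  row 9 [1001]: F1=0 F2=1 -> F1&~F2 -> 0
  row 10 [1010]: F1=1 F2=0 -> F1&~F2 -> 1
  row 11 [1011]: F1=1 F2=1 -> F1&~F2 -> 0
  row 12 [1100]: F1=0 F2=1 -> F1&~F2 -> 0
  row 13 [1101]: F1=0 F2=1 -> F1&~F2 -> 0
  row 14 [1110]: F1=0 F2=0 -> F1&~F2 -> 0
  row 15 [1111]: F1=0 F2=0 -> F1&~F2 -> 0
Full result column, 4 rows per line (u,v fixed per line; w,z runs 00..11 left to right):
  rows 0-3 [u,v=00]: 0000  = hex 0
  rows 4-7 [u,v=01]: 0000  = hex 0
  rows 8-11 [u,v=10]: 0010  = hex 2
  rows 12-15 [u,v=11]: 0000  = hex 0
Counterexample vector (row 0 .. row 15) = 0000000000100000
Output column grouped in 4s = 0000 0000 0010 0000 = 0x0020
Convert to decimal digit by digit (value = value*16 + digit):
  0 -> 0
  0*16 + 0 = 0
  0*16 + 2 = 2
  2*16 + 0 = 32
Decimal = 32

32


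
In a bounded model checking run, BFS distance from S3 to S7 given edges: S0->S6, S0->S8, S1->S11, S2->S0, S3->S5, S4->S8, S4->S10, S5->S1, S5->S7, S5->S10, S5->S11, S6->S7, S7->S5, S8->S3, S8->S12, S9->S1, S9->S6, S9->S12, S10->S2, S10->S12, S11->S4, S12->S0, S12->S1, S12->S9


BFS layer-by-layer from S3:
  dist 0: {S3}
  dist 1: {S5}
  dist 2: {S1, S7, S10, S11}
  -> S7 reached at distance 2
Shortest path length = 2

2


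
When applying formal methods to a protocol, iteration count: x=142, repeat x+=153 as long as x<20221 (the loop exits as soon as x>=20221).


Step 1: x goes from 142 toward 20221 by 153; the body runs while x<20221, so iterations = ceil((bound-start)/step)
Step 2: Distance=20079
Step 3: ceil(20079/153)=132

132


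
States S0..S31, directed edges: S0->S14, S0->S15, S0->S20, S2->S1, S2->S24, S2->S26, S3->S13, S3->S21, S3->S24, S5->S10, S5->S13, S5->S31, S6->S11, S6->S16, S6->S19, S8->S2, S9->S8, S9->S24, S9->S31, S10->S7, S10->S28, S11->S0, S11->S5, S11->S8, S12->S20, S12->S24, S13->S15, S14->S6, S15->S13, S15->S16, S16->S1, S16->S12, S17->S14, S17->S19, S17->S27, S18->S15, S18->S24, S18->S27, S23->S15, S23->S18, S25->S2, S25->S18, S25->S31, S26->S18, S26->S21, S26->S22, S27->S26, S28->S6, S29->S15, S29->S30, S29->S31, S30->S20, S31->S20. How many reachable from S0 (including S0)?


BFS from S0:
  layer 0: {S0}
  layer 1: {S14, S15, S20}
  layer 2: {S6, S13, S16}
  layer 3: {S1, S11, S12, S19}
  layer 4: {S5, S8, S24}
  layer 5: {S2, S10, S31}
  layer 6: {S7, S26, S28}
  layer 7: {S18, S21, S22}
  layer 8: {S27}
Reachable set: {S0, S1, S2, S5, S6, S7, S8, S10, S11, S12, S13, S14, S15, S16, S18, S19, S20, S21, S22, S24, S26, S27, S28, S31}
Count = 24

24


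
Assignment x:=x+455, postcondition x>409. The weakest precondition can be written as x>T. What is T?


Formula: wp(x:=E, P) = P[E/x] (substitute E for x in postcondition)
Step 1: Postcondition: x>409
Step 2: Substitute x+455 for x: x+455>409
Step 3: Solve for x: x > 409-455 = -46

-46


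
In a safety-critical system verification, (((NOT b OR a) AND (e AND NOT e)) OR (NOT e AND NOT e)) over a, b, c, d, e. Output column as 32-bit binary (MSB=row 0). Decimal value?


Formula: (((NOT b OR a) AND (e AND NOT e)) OR (NOT e AND NOT e)) over a, b, c, d, e (32 rows)
Evaluate each row (bits = a,b,c,d,e, MSB first):
  row 0 [00000]: (((NOT 0 OR 0) AND (0 AND NOT 0)) OR (NOT 0 AND NOT 0)) -> 1
  row 1 [00001]: (((NOT 0 OR 0) AND (1 AND NOT 1)) OR (NOT 1 AND NOT 1)) -> 0
  row 2 [00010]: (((NOT 0 OR 0) AND (0 AND NOT 0)) OR (NOT 0 AND NOT 0)) -> 1
  row 3 [00011]: (((NOT 0 OR 0) AND (1 AND NOT 1)) OR (NOT 1 AND NOT 1)) -> 0
  row 4 [00100]: (((NOT 0 OR 0) AND (0 AND NOT 0)) OR (NOT 0 AND NOT 0)) -> 1
  row 5 [00101]: (((NOT 0 OR 0) AND (1 AND NOT 1)) OR (NOT 1 AND NOT 1)) -> 0
  row 6 [00110]: (((NOT 0 OR 0) AND (0 AND NOT 0)) OR (NOT 0 AND NOT 0)) -> 1
  row 7 [00111]: (((NOT 0 OR 0) AND (1 AND NOT 1)) OR (NOT 1 AND NOT 1)) -> 0
  row 8 [01000]: (((NOT 1 OR 0) AND (0 AND NOT 0)) OR (NOT 0 AND NOT 0)) -> 1
  row 9 [01001]: (((NOT 1 OR 0) AND (1 AND NOT 1)) OR (NOT 1 AND NOT 1)) -> 0
  row 10 [01010]: (((NOT 1 OR 0) AND (0 AND NOT 0)) OR (NOT 0 AND NOT 0)) -> 1
  row 11 [01011]: (((NOT 1 OR 0) AND (1 AND NOT 1)) OR (NOT 1 AND NOT 1)) -> 0
  row 12 [01100]: (((NOT 1 OR 0) AND (0 AND NOT 0)) OR (NOT 0 AND NOT 0)) -> 1
  row 13 [01101]: (((NOT 1 OR 0) AND (1 AND NOT 1)) OR (NOT 1 AND NOT 1)) -> 0
  row 14 [01110]: (((NOT 1 OR 0) AND (0 AND NOT 0)) OR (NOT 0 AND NOT 0)) -> 1
  row 15 [01111]: (((NOT 1 OR 0) AND (1 AND NOT 1)) OR (NOT 1 AND NOT 1)) -> 0
  row 16 [10000]: (((NOT 0 OR 1) AND (0 AND NOT 0)) OR (NOT 0 AND NOT 0)) -> 1
  row 17 [10001]: (((NOT 0 OR 1) AND (1 AND NOT 1)) OR (NOT 1 AND NOT 1)) -> 0
  row 18 [10010]: (((NOT 0 OR 1) AND (0 AND NOT 0)) OR (NOT 0 AND NOT 0)) -> 1
  row 19 [10011]: (((NOT 0 OR 1) AND (1 AND NOT 1)) OR (NOT 1 AND NOT 1)) -> 0
  row 20 [10100]: (((NOT 0 OR 1) AND (0 AND NOT 0)) OR (NOT 0 AND NOT 0)) -> 1
  row 21 [10101]: (((NOT 0 OR 1) AND (1 AND NOT 1)) OR (NOT 1 AND NOT 1)) -> 0
  row 22 [10110]: (((NOT 0 OR 1) AND (0 AND NOT 0)) OR (NOT 0 AND NOT 0)) -> 1
  row 23 [10111]: (((NOT 0 OR 1) AND (1 AND NOT 1)) OR (NOT 1 AND NOT 1)) -> 0
  row 24 [11000]: (((NOT 1 OR 1) AND (0 AND NOT 0)) OR (NOT 0 AND NOT 0)) -> 1
  row 25 [11001]: (((NOT 1 OR 1) AND (1 AND NOT 1)) OR (NOT 1 AND NOT 1)) -> 0
  row 26 [11010]: (((NOT 1 OR 1) AND (0 AND NOT 0)) OR (NOT 0 AND NOT 0)) -> 1
  row 27 [11011]: (((NOT 1 OR 1) AND (1 AND NOT 1)) OR (NOT 1 AND NOT 1)) -> 0
  row 28 [11100]: (((NOT 1 OR 1) AND (0 AND NOT 0)) OR (NOT 0 AND NOT 0)) -> 1
  row 29 [11101]: (((NOT 1 OR 1) AND (1 AND NOT 1)) OR (NOT 1 AND NOT 1)) -> 0
  row 30 [11110]: (((NOT 1 OR 1) AND (0 AND NOT 0)) OR (NOT 0 AND NOT 0)) -> 1
  row 31 [11111]: (((NOT 1 OR 1) AND (1 AND NOT 1)) OR (NOT 1 AND NOT 1)) -> 0
Full result column, 4 rows per line (a,b,c fixed per line; d,e runs 00..11 left to right):
  rows 0-3 [a,b,c=000]: 1010  = hex A
  rows 4-7 [a,b,c=001]: 1010  = hex A
  rows 8-11 [a,b,c=010]: 1010  = hex A
  rows 12-15 [a,b,c=011]: 1010  = hex A
  rows 16-19 [a,b,c=100]: 1010  = hex A
  rows 20-23 [a,b,c=101]: 1010  = hex A
  rows 24-27 [a,b,c=110]: 1010  = hex A
  rows 28-31 [a,b,c=111]: 1010  = hex A
Output column (row 0 .. row 31) = 10101010101010101010101010101010
Output column grouped in 4s = 1010 1010 1010 1010 1010 1010 1010 1010 = 0xAAAAAAAA
Convert to decimal digit by digit (value = value*16 + digit):
  A -> 10
  10*16 + 10 (A) = 170
  170*16 + 10 (A) = 2730
  2730*16 + 10 (A) = 43690
  43690*16 + 10 (A) = 699050
  699050*16 + 10 (A) = 11184810
  11184810*16 + 10 (A) = 178956970
  178956970*16 + 10 (A) = 2863311530
Decimal = 2863311530

2863311530


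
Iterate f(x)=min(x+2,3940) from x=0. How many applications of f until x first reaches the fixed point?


Step 1: x=0, cap=3940, increment=2
Step 2: x grows by 2 each step until capped at 3940; fixed point is x=3940
Step 3: iterations = ceil(3940/2) = 1970

1970


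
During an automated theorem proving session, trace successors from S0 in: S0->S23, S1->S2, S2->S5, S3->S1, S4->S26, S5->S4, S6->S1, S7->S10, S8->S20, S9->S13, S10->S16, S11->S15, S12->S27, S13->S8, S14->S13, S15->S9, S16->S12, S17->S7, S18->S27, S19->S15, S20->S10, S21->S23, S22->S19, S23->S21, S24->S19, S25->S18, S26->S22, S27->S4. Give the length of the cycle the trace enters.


Trace from S0 until a state repeats:
  S0 -> S23 -> S21 -> S23
S23 first seen at step 1, revisited at step 3.
Cycle length = 3 - 1 = 2

2


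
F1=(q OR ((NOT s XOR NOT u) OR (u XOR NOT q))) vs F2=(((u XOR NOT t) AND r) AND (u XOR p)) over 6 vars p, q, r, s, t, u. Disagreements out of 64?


F1 = (q OR ((NOT s XOR NOT u) OR (u XOR NOT q)))
F2 = (((u XOR NOT t) AND r) AND (u XOR p))
Evaluate both on each of 64 rows (bits = p,q,r,s,t,u):
  row 0 [000000]: F1=1 F2=0 (differ) -> 1
  row 1 [000001]: F1=1 F2=0 (differ) -> 1
  row 2 [000010]: F1=1 F2=0 (differ) -> 1
  row 3 [000011]: F1=1 F2=0 (differ) -> 1
  row 4 [000100]: F1=1 F2=0 (differ) -> 1
  (every remaining row is evaluated the same way; all 64 results are listed next)
Full result column, 8 rows per line (p,q,r fixed per line; s,t,u runs 000..111 left to right):
  rows 0-7 [p,q,r=000]: 11111010  (ones: 6)
  rows 8-15 [p,q,r=001]: 11101011  (ones: 6)
  rows 16-23 [p,q,r=010]: 11111111  (ones: 8)
  rows 24-31 [p,q,r=011]: 11101110  (ones: 6)
  rows 32-39 [p,q,r=100]: 11111010  (ones: 6)
  rows 40-47 [p,q,r=101]: 01110010  (ones: 4)
  rows 48-55 [p,q,r=110]: 11111111  (ones: 8)
  rows 56-63 [p,q,r=111]: 01110111  (ones: 6)
Disagreements = 6+6+8+6+6+4+8+6 = 50

50


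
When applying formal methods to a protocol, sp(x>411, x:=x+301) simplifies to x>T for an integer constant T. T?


Formula: sp(P, x:=E) = exists old_x. (x = E[old_x/x]) AND P[old_x/x] (old_x is the value of x before the assignment; eliminate old_x by solving x = E[old_x/x] for old_x)
Step 1: Precondition P: x>411, i.e. old_x > 411
Step 2: Assignment gives x = old_x + 301, so old_x = x - 301
Step 3: Substitute into P: x - 301 > 411
Step 4: Simplify: x > 411+301 = 712

712


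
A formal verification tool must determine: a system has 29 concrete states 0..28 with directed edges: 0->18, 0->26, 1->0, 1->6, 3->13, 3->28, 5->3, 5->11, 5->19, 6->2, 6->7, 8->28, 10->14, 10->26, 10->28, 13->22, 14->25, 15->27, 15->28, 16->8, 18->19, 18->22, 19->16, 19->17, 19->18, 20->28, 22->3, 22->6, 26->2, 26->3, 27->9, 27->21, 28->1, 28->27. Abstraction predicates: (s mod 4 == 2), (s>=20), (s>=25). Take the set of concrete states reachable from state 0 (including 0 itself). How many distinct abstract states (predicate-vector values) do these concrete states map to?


BFS from 0:
Concrete reachable: {0, 1, 2, 3, 6, 7, 8, 9, 13, 16, 17, 18, 19, 21, 22, 26, 27, 28}
Abstract via predicates (s mod 4 == 2), (s>=20), (s>=25):
  (0,0,0) <- {0, 1, 3, 7, 8, 9, 13, 16, 17, 19}
  (0,1,0) <- {21}
  (0,1,1) <- {27, 28}
  (1,0,0) <- {2, 6, 18}
  (1,1,0) <- {22}
  (1,1,1) <- {26}
Distinct abstract states = 6

6


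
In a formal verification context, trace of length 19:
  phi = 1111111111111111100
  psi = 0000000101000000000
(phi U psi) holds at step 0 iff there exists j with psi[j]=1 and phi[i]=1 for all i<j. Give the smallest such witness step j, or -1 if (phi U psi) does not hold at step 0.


(phi U psi) at 0: need smallest j with psi[j]=1 and phi[i]=1 for all i in [0,j).
Scan from step 0:
  step 0: phi=1, psi=0 -> continue
  step 1: phi=1, psi=0 -> continue
  step 2: phi=1, psi=0 -> continue
  step 3: phi=1, psi=0 -> continue
  step 7: psi=1 and phi held for [0,7) -> witness found
Witness step = 7

7


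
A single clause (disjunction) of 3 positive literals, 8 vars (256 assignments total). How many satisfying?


Step 1: Total=2^8=256
Step 2: Unsat when all 3 false: 2^5=32
Step 3: Sat=256-32=224

224


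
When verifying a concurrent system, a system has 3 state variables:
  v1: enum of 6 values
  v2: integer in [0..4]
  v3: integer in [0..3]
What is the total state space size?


State space = product of domain sizes of all variables.
Domain sizes:
  v1 (enum of 6 values): 6
  v2 (integer in [0..4]): 5
  v3 (integer in [0..3]): 4
Product = 6 * 5 * 4 = 120

120


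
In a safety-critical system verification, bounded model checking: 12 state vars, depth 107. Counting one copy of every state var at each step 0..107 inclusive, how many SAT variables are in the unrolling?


BMC unrolls to depth k, creating one copy of each state var for steps 0..k.
Step count = 107 + 1 = 108 (steps 0 through 107)
Vars per step = 12
Total = 12 * 108 = 1296

1296


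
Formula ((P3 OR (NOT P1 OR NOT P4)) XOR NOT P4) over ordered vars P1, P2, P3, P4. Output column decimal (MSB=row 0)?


Formula: ((P3 OR (NOT P1 OR NOT P4)) XOR NOT P4) over P1, P2, P3, P4 (16 rows)
Evaluate each row (bits = P1,P2,P3,P4, MSB first):
  row 0 [0000]: ((0 OR (NOT 0 OR NOT 0)) XOR NOT 0) -> 0
  row 1 [0001]: ((0 OR (NOT 0 OR NOT 1)) XOR NOT 1) -> 1
  row 2 [0010]: ((1 OR (NOT 0 OR NOT 0)) XOR NOT 0) -> 0
  row 3 [0011]: ((1 OR (NOT 0 OR NOT 1)) XOR NOT 1) -> 1
  row 4 [0100]: ((0 OR (NOT 0 OR NOT 0)) XOR NOT 0) -> 0
  row 5 [0101]: ((0 OR (NOT 0 OR NOT 1)) XOR NOT 1) -> 1
  row 6 [0110]: ((1 OR (NOT 0 OR NOT 0)) XOR NOT 0) -> 0
  row 7 [0111]: ((1 OR (NOT 0 OR NOT 1)) XOR NOT 1) -> 1
  row 8 [1000]: ((0 OR (NOT 1 OR NOT 0)) XOR NOT 0) -> 0
  row 9 [1001]: ((0 OR (NOT 1 OR NOT 1)) XOR NOT 1) -> 0
  row 10 [1010]: ((1 OR (NOT 1 OR NOT 0)) XOR NOT 0) -> 0
  row 11 [1011]: ((1 OR (NOT 1 OR NOT 1)) XOR NOT 1) -> 1
  row 12 [1100]: ((0 OR (NOT 1 OR NOT 0)) XOR NOT 0) -> 0
  row 13 [1101]: ((0 OR (NOT 1 OR NOT 1)) XOR NOT 1) -> 0
  row 14 [1110]: ((1 OR (NOT 1 OR NOT 0)) XOR NOT 0) -> 0
  row 15 [1111]: ((1 OR (NOT 1 OR NOT 1)) XOR NOT 1) -> 1
Full result column, 4 rows per line (P1,P2 fixed per line; P3,P4 runs 00..11 left to right):
  rows 0-3 [P1,P2=00]: 0101  = hex 5
  rows 4-7 [P1,P2=01]: 0101  = hex 5
  rows 8-11 [P1,P2=10]: 0001  = hex 1
  rows 12-15 [P1,P2=11]: 0001  = hex 1
Output column (row 0 .. row 15) = 0101010100010001
Output column grouped in 4s = 0101 0101 0001 0001 = 0x5511
Convert to decimal digit by digit (value = value*16 + digit):
  5 -> 5
  5*16 + 5 = 85
  85*16 + 1 = 1361
  1361*16 + 1 = 21777
Decimal = 21777

21777


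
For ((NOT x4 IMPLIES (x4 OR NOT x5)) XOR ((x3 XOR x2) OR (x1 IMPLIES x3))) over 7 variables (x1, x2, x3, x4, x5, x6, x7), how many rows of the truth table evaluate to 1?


Formula: ((NOT x4 IMPLIES (x4 OR NOT x5)) XOR ((x3 XOR x2) OR (x1 IMPLIES x3))) over 7 vars (128 rows)
Evaluate each row (x1, x2, x3, x4, x5, x6, x7 as bits, MSB first):
  row 0 [0000000]: ((NOT 0 IMPLIES (0 OR NOT 0)) XOR ((0 XOR 0) OR (0 IMPLIES 0))) -> 0
  row 1 [0000001]: ((NOT 0 IMPLIES (0 OR NOT 0)) XOR ((0 XOR 0) OR (0 IMPLIES 0))) -> 0
  row 2 [0000010]: ((NOT 0 IMPLIES (0 OR NOT 0)) XOR ((0 XOR 0) OR (0 IMPLIES 0))) -> 0
  row 3 [0000011]: ((NOT 0 IMPLIES (0 OR NOT 0)) XOR ((0 XOR 0) OR (0 IMPLIES 0))) -> 0
  row 4 [0000100]: ((NOT 0 IMPLIES (0 OR NOT 1)) XOR ((0 XOR 0) OR (0 IMPLIES 0))) -> 1
  (every remaining row is evaluated the same way; all 128 results are listed next)
Full result column, 8 rows per line (x1,x2,x3,x4 fixed per line; x5,x6,x7 runs 000..111 left to right):
  rows 0-7 [x1,x2,x3,x4=0000]: 00001111  (ones: 4)
  rows 8-15 [x1,x2,x3,x4=0001]: 00000000  (ones: 0)
  rows 16-23 [x1,x2,x3,x4=0010]: 00001111  (ones: 4)
  rows 24-31 [x1,x2,x3,x4=0011]: 00000000  (ones: 0)
  rows 32-39 [x1,x2,x3,x4=0100]: 00001111  (ones: 4)
  rows 40-47 [x1,x2,x3,x4=0101]: 00000000  (ones: 0)
  rows 48-55 [x1,x2,x3,x4=0110]: 00001111  (ones: 4)
  rows 56-63 [x1,x2,x3,x4=0111]: 00000000  (ones: 0)
  rows 64-71 [x1,x2,x3,x4=1000]: 11110000  (ones: 4)
  rows 72-79 [x1,x2,x3,x4=1001]: 11111111  (ones: 8)
  rows 80-87 [x1,x2,x3,x4=1010]: 00001111  (ones: 4)
  rows 88-95 [x1,x2,x3,x4=1011]: 00000000  (ones: 0)
  rows 96-103 [x1,x2,x3,x4=1100]: 00001111  (ones: 4)
  rows 104-111 [x1,x2,x3,x4=1101]: 00000000  (ones: 0)
  rows 112-119 [x1,x2,x3,x4=1110]: 00001111  (ones: 4)
  rows 120-127 [x1,x2,x3,x4=1111]: 00000000  (ones: 0)
Count of 1-rows = 4+0+4+0+4+0+4+0+4+8+4+0+4+0+4+0 = 40

40


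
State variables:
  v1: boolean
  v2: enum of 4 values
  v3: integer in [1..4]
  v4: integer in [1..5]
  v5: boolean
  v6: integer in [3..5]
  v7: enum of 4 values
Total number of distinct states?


State space = product of domain sizes of all variables.
Domain sizes:
  v1 (boolean): 2
  v2 (enum of 4 values): 4
  v3 (integer in [1..4]): 4
  v4 (integer in [1..5]): 5
  v5 (boolean): 2
  v6 (integer in [3..5]): 3
  v7 (enum of 4 values): 4
Product = 2 * 4 * 4 * 5 * 2 * 3 * 4 = 3840

3840


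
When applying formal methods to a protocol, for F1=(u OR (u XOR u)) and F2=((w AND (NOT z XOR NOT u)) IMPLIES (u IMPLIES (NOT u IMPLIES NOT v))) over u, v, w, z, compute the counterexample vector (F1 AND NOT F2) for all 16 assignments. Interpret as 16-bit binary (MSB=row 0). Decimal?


F1 = (u OR (u XOR u))
F2 = ((w AND (NOT z XOR NOT u)) IMPLIES (u IMPLIES (NOT u IMPLIES NOT v)))
Counterexample to F1=>F2 is where F1=1 and F2=0.
Evaluate each row (bits = u,v,w,z, MSB first):
  row 0 [0000]: F1=0 F2=1 -> F1&~F2 -> 0
  row 1 [0001]: F1=0 F2=1 -> F1&~F2 -> 0
  row 2 [0010]: F1=0 F2=1 -> F1&~F2 -> 0
  row 3 [0011]: F1=0 F2=1 -> F1&~F2 -> 0
  row 4 [0100]: F1=0 F2=1 -> F1&~F2 -> 0
  row 5 [0101]: F1=0 F2=1 -> F1&~F2 -> 0
  row 6 [0110]: F1=0 F2=1 -> F1&~F2 -> 0
  row 7 [0111]: F1=0 F2=1 -> F1&~F2 -> 0
  row 8 [1000]: F1=1 F2=1 -> F1&~F2 -> 0
  row 9 [1001]: F1=1 F2=1 -> F1&~F2 -> 0
  row 10 [1010]: F1=1 F2=1 -> F1&~F2 -> 0
  row 11 [1011]: F1=1 F2=1 -> F1&~F2 -> 0
  row 12 [1100]: F1=1 F2=1 -> F1&~F2 -> 0
  row 13 [1101]: F1=1 F2=1 -> F1&~F2 -> 0
  row 14 [1110]: F1=1 F2=1 -> F1&~F2 -> 0
  row 15 [1111]: F1=1 F2=1 -> F1&~F2 -> 0
Full result column, 4 rows per line (u,v fixed per line; w,z runs 00..11 left to right):
  rows 0-3 [u,v=00]: 0000  = hex 0
  rows 4-7 [u,v=01]: 0000  = hex 0
  rows 8-11 [u,v=10]: 0000  = hex 0
  rows 12-15 [u,v=11]: 0000  = hex 0
Counterexample vector (row 0 .. row 15) = 0000000000000000
Output column grouped in 4s = 0000 0000 0000 0000 = 0x0000
Convert to decimal digit by digit (value = value*16 + digit):
  0 -> 0
  0*16 + 0 = 0
  0*16 + 0 = 0
  0*16 + 0 = 0
Decimal = 0

0


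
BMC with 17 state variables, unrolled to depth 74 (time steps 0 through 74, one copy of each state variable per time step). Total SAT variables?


BMC unrolls to depth k, creating one copy of each state var for steps 0..k.
Step count = 74 + 1 = 75 (steps 0 through 74)
Vars per step = 17
Total = 17 * 75 = 1275

1275


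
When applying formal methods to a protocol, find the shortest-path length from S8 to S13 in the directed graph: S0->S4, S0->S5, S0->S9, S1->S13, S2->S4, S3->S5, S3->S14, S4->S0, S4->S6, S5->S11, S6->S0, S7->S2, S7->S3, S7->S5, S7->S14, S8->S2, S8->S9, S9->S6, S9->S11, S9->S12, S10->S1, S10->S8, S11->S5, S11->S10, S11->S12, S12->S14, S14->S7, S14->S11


BFS layer-by-layer from S8:
  dist 0: {S8}
  dist 1: {S2, S9}
  dist 2: {S4, S6, S11, S12}
  dist 3: {S0, S5, S10, S14}
  dist 4: {S1, S7}
  dist 5: {S3, S13}
  -> S13 reached at distance 5
Shortest path length = 5

5


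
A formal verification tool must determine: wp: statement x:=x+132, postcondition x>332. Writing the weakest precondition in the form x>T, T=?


Formula: wp(x:=E, P) = P[E/x] (substitute E for x in postcondition)
Step 1: Postcondition: x>332
Step 2: Substitute x+132 for x: x+132>332
Step 3: Solve for x: x > 332-132 = 200

200


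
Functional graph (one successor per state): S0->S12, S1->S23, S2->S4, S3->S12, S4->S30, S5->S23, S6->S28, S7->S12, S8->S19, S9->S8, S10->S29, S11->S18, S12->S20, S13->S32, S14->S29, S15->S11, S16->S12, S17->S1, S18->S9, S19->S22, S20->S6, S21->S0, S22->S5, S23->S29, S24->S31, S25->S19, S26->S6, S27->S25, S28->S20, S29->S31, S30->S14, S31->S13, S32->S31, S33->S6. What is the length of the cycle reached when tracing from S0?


Trace from S0 until a state repeats:
  S0 -> S12 -> S20 -> S6 -> S28 -> S20
S20 first seen at step 2, revisited at step 5.
Cycle length = 5 - 2 = 3

3


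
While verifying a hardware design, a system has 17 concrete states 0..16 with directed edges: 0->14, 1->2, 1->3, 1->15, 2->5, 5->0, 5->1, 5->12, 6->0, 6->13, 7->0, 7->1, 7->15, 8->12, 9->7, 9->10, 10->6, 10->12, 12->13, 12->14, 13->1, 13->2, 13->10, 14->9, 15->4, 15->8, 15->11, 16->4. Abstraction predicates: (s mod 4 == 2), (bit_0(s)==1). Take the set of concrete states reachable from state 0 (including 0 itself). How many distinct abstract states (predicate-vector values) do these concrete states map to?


BFS from 0:
Concrete reachable: {0, 1, 2, 3, 4, 5, 6, 7, 8, 9, 10, 11, 12, 13, 14, 15}
Abstract via predicates (s mod 4 == 2), (bit_0(s)==1):
  (0,0) <- {0, 4, 8, 12}
  (0,1) <- {1, 3, 5, 7, 9, 11, 13, 15}
  (1,0) <- {2, 6, 10, 14}
Distinct abstract states = 3

3


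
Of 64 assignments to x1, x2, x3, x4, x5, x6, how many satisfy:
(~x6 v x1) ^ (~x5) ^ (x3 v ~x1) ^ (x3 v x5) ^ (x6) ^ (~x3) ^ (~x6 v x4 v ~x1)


CNF with 7 clauses over 6 vars (64 assignments).
An assignment satisfies CNF iff every clause has >=1 true literal.
Check each row (bits = x1,x2,x3,x4,x5,x6; clause T/F shown):
  row 0 [000000]: clauses=TTTFFTT -> 0
  row 1 [000001]: clauses=FTTFTTT -> 0
  row 2 [000010]: clauses=TFTTFTT -> 0
  row 3 [000011]: clauses=FFTTTTT -> 0
  row 4 [000100]: clauses=TTTFFTT -> 0
  (every remaining row is evaluated the same way; all 64 results are listed next)
Full result column, 8 rows per line (x1,x2,x3 fixed per line; x4,x5,x6 runs 000..111 left to right):
  rows 0-7 [x1,x2,x3=000]: 00000000  (ones: 0)
  rows 8-15 [x1,x2,x3=001]: 00000000  (ones: 0)
  rows 16-23 [x1,x2,x3=010]: 00000000  (ones: 0)
  rows 24-31 [x1,x2,x3=011]: 00000000  (ones: 0)
  rows 32-39 [x1,x2,x3=100]: 00000000  (ones: 0)
  rows 40-47 [x1,x2,x3=101]: 00000000  (ones: 0)
  rows 48-55 [x1,x2,x3=110]: 00000000  (ones: 0)
  rows 56-63 [x1,x2,x3=111]: 00000000  (ones: 0)
Satisfying assignments = 0+0+0+0+0+0+0+0 = 0

0
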